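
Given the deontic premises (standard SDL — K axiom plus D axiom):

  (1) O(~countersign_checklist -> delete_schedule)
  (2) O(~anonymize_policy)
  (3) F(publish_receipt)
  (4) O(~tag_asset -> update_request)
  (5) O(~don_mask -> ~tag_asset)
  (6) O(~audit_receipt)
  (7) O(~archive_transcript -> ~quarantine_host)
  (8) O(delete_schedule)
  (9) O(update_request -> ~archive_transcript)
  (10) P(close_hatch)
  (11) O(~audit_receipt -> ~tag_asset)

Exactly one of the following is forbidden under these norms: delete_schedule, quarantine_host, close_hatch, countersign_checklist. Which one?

quarantine_host

Premise 6 gives O(~audit_receipt).
From O(~audit_receipt) and premise 11, O(~audit_receipt -> ~tag_asset), we obtain O(~tag_asset).
From O(~tag_asset) and premise 4, O(~tag_asset -> update_request), we obtain O(update_request).
Applying K to premise 9 (O(update_request -> ~archive_transcript)) and O(update_request) yields O(~archive_transcript).
Applying K to premise 7 (O(~archive_transcript -> ~quarantine_host)) and O(~archive_transcript) yields O(~quarantine_host).
So O(~quarantine_host) holds, i.e. quarantine_host is forbidden. None of the other listed options is forbidden under the premises.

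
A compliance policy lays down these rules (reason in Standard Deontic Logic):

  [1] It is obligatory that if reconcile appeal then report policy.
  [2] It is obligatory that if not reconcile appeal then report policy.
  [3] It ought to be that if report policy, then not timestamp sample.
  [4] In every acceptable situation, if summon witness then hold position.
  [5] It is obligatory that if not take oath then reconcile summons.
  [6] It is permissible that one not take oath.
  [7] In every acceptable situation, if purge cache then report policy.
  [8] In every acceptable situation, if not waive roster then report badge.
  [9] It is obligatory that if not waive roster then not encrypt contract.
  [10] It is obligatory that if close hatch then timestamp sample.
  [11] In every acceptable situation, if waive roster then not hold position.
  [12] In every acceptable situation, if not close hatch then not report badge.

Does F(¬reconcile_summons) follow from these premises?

No

Premise 5 is O(¬take_oath → reconcile_summons), but O(¬take_oath) is not derivable from the premises (the permission P(¬take_oath) asserts only ¬O(take_oath), not O(¬take_oath)), so it does not yield O(reconcile_summons).
No other premise forces O(reconcile_summons). An ideal world satisfying every premise can still have ¬reconcile_summons true, so F(¬reconcile_summons) is not derivable.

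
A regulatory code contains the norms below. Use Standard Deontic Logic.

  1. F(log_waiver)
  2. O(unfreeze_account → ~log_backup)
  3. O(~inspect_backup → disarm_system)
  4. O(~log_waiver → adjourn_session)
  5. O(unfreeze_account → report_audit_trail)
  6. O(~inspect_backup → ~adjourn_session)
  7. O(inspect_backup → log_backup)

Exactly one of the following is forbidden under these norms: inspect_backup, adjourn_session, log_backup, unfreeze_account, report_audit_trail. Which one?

Premise 1, F(log_waiver), is equivalent to O(~log_waiver).
Applying K to premise 4 (O(~log_waiver → adjourn_session)) and O(~log_waiver) yields O(adjourn_session).
The contrapositive of premise 6 (O(~inspect_backup → ~adjourn_session)) is O(adjourn_session → inspect_backup), and O(adjourn_session) is already established, so O(inspect_backup).
Applying K to premise 7 (O(inspect_backup → log_backup)) and O(inspect_backup) yields O(log_backup).
Premise 2 is O(unfreeze_account → ~log_backup); contrapositively O(log_backup → ~unfreeze_account). Since O(log_backup) holds, K gives O(~unfreeze_account).
So O(~unfreeze_account) holds, i.e. unfreeze_account is forbidden. None of the other listed options is forbidden under the premises.

unfreeze_account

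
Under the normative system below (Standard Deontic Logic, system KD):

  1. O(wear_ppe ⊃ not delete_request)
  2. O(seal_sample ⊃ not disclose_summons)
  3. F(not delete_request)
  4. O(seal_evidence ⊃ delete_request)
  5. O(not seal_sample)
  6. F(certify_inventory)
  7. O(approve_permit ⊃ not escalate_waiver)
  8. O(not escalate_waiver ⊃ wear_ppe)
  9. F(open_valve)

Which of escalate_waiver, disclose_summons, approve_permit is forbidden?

approve_permit

F(not delete_request) at premise 3 means O(delete_request).
Premise 1, O(wear_ppe ⊃ not delete_request), contraposes to O(delete_request ⊃ not wear_ppe); with O(delete_request) we get O(not wear_ppe).
The contrapositive of premise 8 (O(not escalate_waiver ⊃ wear_ppe)) is O(not wear_ppe ⊃ escalate_waiver), and O(not wear_ppe) is already established, so O(escalate_waiver).
The contrapositive of premise 7 (O(approve_permit ⊃ not escalate_waiver)) is O(escalate_waiver ⊃ not approve_permit), and O(escalate_waiver) is already established, so O(not approve_permit).
So O(not approve_permit) holds, i.e. approve_permit is forbidden. None of the other listed options is forbidden under the premises.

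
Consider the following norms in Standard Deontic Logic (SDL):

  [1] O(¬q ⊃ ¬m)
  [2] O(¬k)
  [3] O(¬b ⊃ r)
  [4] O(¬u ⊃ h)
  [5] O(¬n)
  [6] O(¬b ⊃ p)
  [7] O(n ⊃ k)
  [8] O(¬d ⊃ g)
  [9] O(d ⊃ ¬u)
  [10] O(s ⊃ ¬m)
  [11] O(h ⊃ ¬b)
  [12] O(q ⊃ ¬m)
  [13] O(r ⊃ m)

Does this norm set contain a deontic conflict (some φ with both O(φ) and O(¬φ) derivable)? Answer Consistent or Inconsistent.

Consistent

Premise 7 is O(n ⊃ k), but O(n) is not derivable from the premises, so it does not yield O(k).
So O(k) is not derivable, and the apparent clash with O(¬k) does not arise.
A world satisfying every obligation exists (e.g. b=true, d=false, g=true, h=false, k=false, m=false, n=false, p=false, q=false, r=false, s=false, u=true); no atom is both obligatory and forbidden, so the set is consistent.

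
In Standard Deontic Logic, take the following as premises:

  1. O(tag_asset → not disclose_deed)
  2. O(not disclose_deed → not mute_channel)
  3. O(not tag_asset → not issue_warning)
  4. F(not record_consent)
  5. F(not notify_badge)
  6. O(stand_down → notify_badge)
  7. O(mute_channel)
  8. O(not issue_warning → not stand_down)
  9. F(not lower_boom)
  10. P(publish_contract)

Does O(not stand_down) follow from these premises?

Premise 7 states O(mute_channel) outright.
Premise 2 is O(not disclose_deed → not mute_channel); contrapositively O(mute_channel → disclose_deed). Since O(mute_channel) holds, K gives O(disclose_deed).
Premise 1 is O(tag_asset → not disclose_deed); contrapositively O(disclose_deed → not tag_asset). Since O(disclose_deed) holds, K gives O(not tag_asset).
With premise 3, O(not tag_asset → not issue_warning), the K-axiom yields O(not issue_warning).
With premise 8, O(not issue_warning → not stand_down), the K-axiom yields O(not stand_down).
Premises 4, 5, 6, 9, 10 do not contribute to this derivation.
So O(not stand_down) follows.

Yes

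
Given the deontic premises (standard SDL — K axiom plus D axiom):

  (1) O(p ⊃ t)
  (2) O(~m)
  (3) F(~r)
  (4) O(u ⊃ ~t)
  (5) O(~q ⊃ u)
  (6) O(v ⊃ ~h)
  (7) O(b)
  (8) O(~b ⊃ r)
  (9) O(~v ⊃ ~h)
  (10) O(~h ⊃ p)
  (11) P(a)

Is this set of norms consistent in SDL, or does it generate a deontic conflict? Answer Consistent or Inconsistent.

Premise 8 is O(~b ⊃ r); even if O(r) held, inferring O(~b) would be affirming the consequent — invalid.
So O(~b) is not derivable, and the apparent clash with O(b) does not arise.
A world satisfying every obligation exists (e.g. a=false, b=true, h=false, m=false, p=true, q=true, r=true, t=true, u=false, v=false); no atom is both obligatory and forbidden, so the set is consistent.

Consistent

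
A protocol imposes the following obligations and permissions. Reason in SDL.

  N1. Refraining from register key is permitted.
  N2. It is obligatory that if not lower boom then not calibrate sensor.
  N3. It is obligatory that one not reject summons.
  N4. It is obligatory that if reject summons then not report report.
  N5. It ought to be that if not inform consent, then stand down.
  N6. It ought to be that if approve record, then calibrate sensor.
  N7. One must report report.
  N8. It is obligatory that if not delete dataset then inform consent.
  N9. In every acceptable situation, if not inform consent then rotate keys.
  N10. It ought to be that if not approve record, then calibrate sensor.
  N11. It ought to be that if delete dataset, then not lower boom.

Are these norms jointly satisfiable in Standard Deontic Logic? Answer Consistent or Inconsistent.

Consistent

Premise 4 is O(reject_summons → ¬report_report), but O(reject_summons) is not derivable from the premises, so it does not yield O(¬report_report).
So O(¬report_report) is not derivable, and the apparent clash with O(report_report) does not arise.
A world satisfying every obligation exists (e.g. approve_record=false, calibrate_sensor=true, delete_dataset=false, inform_consent=true, lower_boom=true, register_key=false, reject_summons=false, report_report=true, rotate_keys=false, stand_down=false); no atom is both obligatory and forbidden, so the set is consistent.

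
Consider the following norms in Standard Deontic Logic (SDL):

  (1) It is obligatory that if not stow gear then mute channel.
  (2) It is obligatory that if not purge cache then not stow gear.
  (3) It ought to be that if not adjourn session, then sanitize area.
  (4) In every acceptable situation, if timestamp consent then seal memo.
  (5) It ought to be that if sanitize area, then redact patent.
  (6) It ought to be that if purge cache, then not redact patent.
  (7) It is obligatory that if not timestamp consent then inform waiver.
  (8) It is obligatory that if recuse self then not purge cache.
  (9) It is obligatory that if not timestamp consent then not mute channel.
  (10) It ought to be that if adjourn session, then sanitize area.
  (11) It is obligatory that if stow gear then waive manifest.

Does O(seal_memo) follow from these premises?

Premises 10 and 3 are O(adjourn_session → sanitize_area) and O(¬adjourn_session → sanitize_area); every ideal world satisfies adjourn_session or ¬adjourn_session, so in either case sanitize_area holds — hence O(sanitize_area).
From O(sanitize_area) and premise 5, O(sanitize_area → redact_patent), we obtain O(redact_patent).
The contrapositive of premise 6 (O(purge_cache → ¬redact_patent)) is O(redact_patent → ¬purge_cache), and O(redact_patent) is already established, so O(¬purge_cache).
From O(¬purge_cache) and premise 2, O(¬purge_cache → ¬stow_gear), we obtain O(¬stow_gear).
From O(¬stow_gear) and premise 1, O(¬stow_gear → mute_channel), we obtain O(mute_channel).
The contrapositive of premise 9 (O(¬timestamp_consent → ¬mute_channel)) is O(mute_channel → timestamp_consent), and O(mute_channel) is already established, so O(timestamp_consent).
From O(timestamp_consent) and premise 4, O(timestamp_consent → seal_memo), we obtain O(seal_memo).
Premises 7, 8, 11 do not contribute to this derivation.
So O(seal_memo) follows.

Yes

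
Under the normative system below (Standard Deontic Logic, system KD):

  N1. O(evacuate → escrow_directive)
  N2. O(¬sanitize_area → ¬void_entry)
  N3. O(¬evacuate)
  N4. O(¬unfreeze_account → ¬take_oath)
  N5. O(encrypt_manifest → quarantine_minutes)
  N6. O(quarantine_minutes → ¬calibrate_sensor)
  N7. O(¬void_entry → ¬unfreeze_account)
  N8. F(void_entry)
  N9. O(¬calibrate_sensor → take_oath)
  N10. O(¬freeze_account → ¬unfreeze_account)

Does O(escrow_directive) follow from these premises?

No

Premise 1 is O(evacuate → escrow_directive), but O(evacuate) is not derivable from the premises, so it does not yield O(escrow_directive).
No other premise forces O(escrow_directive). An ideal world satisfying every premise can still have escrow_directive false, so O(escrow_directive) is not derivable.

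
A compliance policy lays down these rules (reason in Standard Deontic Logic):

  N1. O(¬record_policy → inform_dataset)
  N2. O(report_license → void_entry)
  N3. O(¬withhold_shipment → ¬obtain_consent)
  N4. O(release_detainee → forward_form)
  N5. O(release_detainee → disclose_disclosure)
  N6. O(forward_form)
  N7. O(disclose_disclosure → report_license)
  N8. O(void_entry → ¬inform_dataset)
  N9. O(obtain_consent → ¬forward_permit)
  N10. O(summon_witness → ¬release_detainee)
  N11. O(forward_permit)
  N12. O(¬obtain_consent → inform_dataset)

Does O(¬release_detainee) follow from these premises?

Yes

From premise 11 we have O(forward_permit).
Premise 9 is O(obtain_consent → ¬forward_permit); contrapositively O(forward_permit → ¬obtain_consent). Since O(forward_permit) holds, K gives O(¬obtain_consent).
Premise 12 is O(¬obtain_consent → inform_dataset); since O(¬obtain_consent), deontic closure gives O(inform_dataset).
Premise 8, O(void_entry → ¬inform_dataset), contraposes to O(inform_dataset → ¬void_entry); with O(inform_dataset) we get O(¬void_entry).
The contrapositive of premise 2 (O(report_license → void_entry)) is O(¬void_entry → ¬report_license), and O(¬void_entry) is already established, so O(¬report_license).
Premise 7, O(disclose_disclosure → report_license), contraposes to O(¬report_license → ¬disclose_disclosure); with O(¬report_license) we get O(¬disclose_disclosure).
The contrapositive of premise 5 (O(release_detainee → disclose_disclosure)) is O(¬disclose_disclosure → ¬release_detainee), and O(¬disclose_disclosure) is already established, so O(¬release_detainee).
Premises 1, 3, 4, 6, 10 do not contribute to this derivation.
So O(¬release_detainee) follows.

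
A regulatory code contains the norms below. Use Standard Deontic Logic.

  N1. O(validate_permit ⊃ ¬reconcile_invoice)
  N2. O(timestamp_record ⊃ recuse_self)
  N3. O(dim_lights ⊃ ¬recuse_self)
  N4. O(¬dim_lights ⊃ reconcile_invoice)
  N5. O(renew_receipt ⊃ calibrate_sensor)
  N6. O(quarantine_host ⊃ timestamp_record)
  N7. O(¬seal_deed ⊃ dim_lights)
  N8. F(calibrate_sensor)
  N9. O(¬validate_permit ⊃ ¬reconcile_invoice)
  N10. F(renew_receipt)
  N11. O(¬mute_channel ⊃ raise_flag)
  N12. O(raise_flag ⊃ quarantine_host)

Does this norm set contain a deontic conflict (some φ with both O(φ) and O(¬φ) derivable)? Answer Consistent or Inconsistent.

Premise 5 is O(renew_receipt ⊃ calibrate_sensor), but O(renew_receipt) is not derivable from the premises, so it does not yield O(calibrate_sensor).
So O(calibrate_sensor) is not derivable, and the apparent clash with O(¬calibrate_sensor) does not arise.
A world satisfying every obligation exists (e.g. calibrate_sensor=false, dim_lights=true, mute_channel=true, quarantine_host=false, raise_flag=false, reconcile_invoice=false, recuse_self=false, renew_receipt=false, seal_deed=false, timestamp_record=false, validate_permit=false); no atom is both obligatory and forbidden, so the set is consistent.

Consistent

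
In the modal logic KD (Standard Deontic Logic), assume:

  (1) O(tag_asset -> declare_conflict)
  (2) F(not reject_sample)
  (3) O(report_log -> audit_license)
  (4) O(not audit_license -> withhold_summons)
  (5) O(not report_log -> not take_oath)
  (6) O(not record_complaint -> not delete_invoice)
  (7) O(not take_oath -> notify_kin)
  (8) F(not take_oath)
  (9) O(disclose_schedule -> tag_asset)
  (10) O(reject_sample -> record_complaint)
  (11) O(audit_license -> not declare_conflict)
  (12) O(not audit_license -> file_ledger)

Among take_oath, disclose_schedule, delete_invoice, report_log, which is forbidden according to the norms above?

F(not take_oath) at premise 8 means O(take_oath).
The contrapositive of premise 5 (O(not report_log -> not take_oath)) is O(take_oath -> report_log), and O(take_oath) is already established, so O(report_log).
Premise 3 is O(report_log -> audit_license); since O(report_log), deontic closure gives O(audit_license).
Applying K to premise 11 (O(audit_license -> not declare_conflict)) and O(audit_license) yields O(not declare_conflict).
The contrapositive of premise 1 (O(tag_asset -> declare_conflict)) is O(not declare_conflict -> not tag_asset), and O(not declare_conflict) is already established, so O(not tag_asset).
Premise 9, O(disclose_schedule -> tag_asset), contraposes to O(not tag_asset -> not disclose_schedule); with O(not tag_asset) we get O(not disclose_schedule).
So O(not disclose_schedule) holds, i.e. disclose_schedule is forbidden. None of the other listed options is forbidden under the premises.

disclose_schedule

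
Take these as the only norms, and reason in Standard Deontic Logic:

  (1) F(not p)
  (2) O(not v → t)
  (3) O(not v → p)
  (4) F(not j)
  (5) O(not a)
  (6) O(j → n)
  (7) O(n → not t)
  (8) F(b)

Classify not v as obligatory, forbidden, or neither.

Forbidden

Premise 4, F(not j), is equivalent to O(j).
Premise 6 is O(j → n); since O(j), deontic closure gives O(n).
With premise 7, O(n → not t), the K-axiom yields O(not t).
The contrapositive of premise 2 (O(not v → t)) is O(not t → v), and O(not t) is already established, so O(v).
Premises 1, 3, 5, 8 do not contribute to this derivation.
Thus O(v), which is F(not v): not v is forbidden.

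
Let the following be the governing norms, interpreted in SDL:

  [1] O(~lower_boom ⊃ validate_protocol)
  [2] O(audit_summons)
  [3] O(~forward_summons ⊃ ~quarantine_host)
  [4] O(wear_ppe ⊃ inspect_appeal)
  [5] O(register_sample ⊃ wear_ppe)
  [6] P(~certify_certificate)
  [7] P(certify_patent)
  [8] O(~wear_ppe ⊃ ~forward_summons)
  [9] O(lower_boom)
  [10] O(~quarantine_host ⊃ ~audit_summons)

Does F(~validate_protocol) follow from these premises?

Premise 1 is O(~lower_boom ⊃ validate_protocol), but O(~lower_boom) is not derivable from the premises, so it does not yield O(validate_protocol).
No other premise forces O(validate_protocol). An ideal world satisfying every premise can still have ~validate_protocol true, so F(~validate_protocol) is not derivable.

No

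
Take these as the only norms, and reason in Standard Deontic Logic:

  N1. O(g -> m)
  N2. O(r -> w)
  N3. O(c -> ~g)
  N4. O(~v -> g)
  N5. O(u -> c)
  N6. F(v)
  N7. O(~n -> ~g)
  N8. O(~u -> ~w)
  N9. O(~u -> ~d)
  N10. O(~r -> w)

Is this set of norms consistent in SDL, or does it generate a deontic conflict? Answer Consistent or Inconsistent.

Inconsistent

Premises 10 and 2 cover both cases: O(~r -> w) and O(r -> w). Since ~r ∨ r is a tautology, O(w) follows.
Premise 8 is O(~u -> ~w); contrapositively O(w -> u). Since O(w) holds, K gives O(u).
Applying K to premise 5 (O(u -> c)) and O(u) yields O(c).
Premise 3 is O(c -> ~g); since O(c), deontic closure gives O(~g).
The contrapositive of premise 4 (O(~v -> g)) is O(~g -> v), and O(~g) is already established, so O(v).
But premise 6, F(v), means O(~v).
We now have both O(v) and O(~v) — v is simultaneously obligatory and forbidden, violating the D-axiom.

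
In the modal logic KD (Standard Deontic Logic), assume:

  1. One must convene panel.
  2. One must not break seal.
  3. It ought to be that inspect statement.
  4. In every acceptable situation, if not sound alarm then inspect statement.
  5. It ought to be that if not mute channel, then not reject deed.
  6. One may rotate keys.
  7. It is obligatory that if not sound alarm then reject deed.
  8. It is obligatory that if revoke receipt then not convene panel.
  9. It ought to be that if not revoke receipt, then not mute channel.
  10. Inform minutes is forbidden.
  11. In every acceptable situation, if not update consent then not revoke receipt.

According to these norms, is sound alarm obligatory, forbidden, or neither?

Obligatory

From premise 1 we have O(convene_panel).
Premise 8 is O(revoke_receipt → ¬convene_panel); contrapositively O(convene_panel → ¬revoke_receipt). Since O(convene_panel) holds, K gives O(¬revoke_receipt).
From O(¬revoke_receipt) and premise 9, O(¬revoke_receipt → ¬mute_channel), we obtain O(¬mute_channel).
Premise 5 is O(¬mute_channel → ¬reject_deed); since O(¬mute_channel), deontic closure gives O(¬reject_deed).
The contrapositive of premise 7 (O(¬sound_alarm → reject_deed)) is O(¬reject_deed → sound_alarm), and O(¬reject_deed) is already established, so O(sound_alarm).
Premises 2, 3, 4, 6, 10, 11 do not contribute to this derivation.
Hence sound_alarm is obligatory.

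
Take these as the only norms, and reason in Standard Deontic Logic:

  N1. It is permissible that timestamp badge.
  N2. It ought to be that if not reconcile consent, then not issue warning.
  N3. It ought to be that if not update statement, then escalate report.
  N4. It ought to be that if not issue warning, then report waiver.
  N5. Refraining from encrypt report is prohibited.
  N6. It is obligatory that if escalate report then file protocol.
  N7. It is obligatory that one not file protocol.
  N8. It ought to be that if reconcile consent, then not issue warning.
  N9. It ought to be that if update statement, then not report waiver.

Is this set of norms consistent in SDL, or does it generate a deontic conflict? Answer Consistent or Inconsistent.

Inconsistent

Premises 8 and 2 cover both cases: O(reconcile_consent → ¬issue_warning) and O(¬reconcile_consent → ¬issue_warning). Since reconcile_consent ∨ ¬reconcile_consent is a tautology, O(¬issue_warning) follows.
Applying K to premise 4 (O(¬issue_warning → report_waiver)) and O(¬issue_warning) yields O(report_waiver).
The contrapositive of premise 9 (O(update_statement → ¬report_waiver)) is O(report_waiver → ¬update_statement), and O(report_waiver) is already established, so O(¬update_statement).
With premise 3, O(¬update_statement → escalate_report), the K-axiom yields O(escalate_report).
Applying K to premise 6 (O(escalate_report → file_protocol)) and O(escalate_report) yields O(file_protocol).
But premise 7 directly asserts O(¬file_protocol).
We now have both O(file_protocol) and O(¬file_protocol) — file_protocol is simultaneously obligatory and forbidden, violating the D-axiom.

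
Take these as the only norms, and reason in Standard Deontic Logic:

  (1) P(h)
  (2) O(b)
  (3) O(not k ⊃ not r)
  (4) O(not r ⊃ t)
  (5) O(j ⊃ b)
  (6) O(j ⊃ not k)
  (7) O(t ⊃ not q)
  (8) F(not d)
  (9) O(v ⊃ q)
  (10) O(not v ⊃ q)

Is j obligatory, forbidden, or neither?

Premises 10 and 9 are O(not v ⊃ q) and O(v ⊃ q); every ideal world satisfies not v or v, so in either case q holds — hence O(q).
Premise 7 is O(t ⊃ not q); contrapositively O(q ⊃ not t). Since O(q) holds, K gives O(not t).
The contrapositive of premise 4 (O(not r ⊃ t)) is O(not t ⊃ r), and O(not t) is already established, so O(r).
The contrapositive of premise 3 (O(not k ⊃ not r)) is O(r ⊃ k), and O(r) is already established, so O(k).
Premise 6 is O(j ⊃ not k); contrapositively O(k ⊃ not j). Since O(k) holds, K gives O(not j).
Premises 1, 2, 5, 8 do not contribute to this derivation.
Thus O(not j), which is F(j): j is forbidden.

Forbidden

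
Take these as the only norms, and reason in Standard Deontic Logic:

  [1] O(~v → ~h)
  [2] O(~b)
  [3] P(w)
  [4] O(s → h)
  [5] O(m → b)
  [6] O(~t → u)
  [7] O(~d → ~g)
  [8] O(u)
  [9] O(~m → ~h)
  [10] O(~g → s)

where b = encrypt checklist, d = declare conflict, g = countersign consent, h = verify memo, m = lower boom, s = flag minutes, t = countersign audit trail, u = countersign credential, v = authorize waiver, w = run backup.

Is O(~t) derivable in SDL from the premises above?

Premise 6 is O(~t → u); even if O(u) held, inferring O(~t) would be affirming the consequent — invalid.
No other premise forces O(~t). An ideal world satisfying every premise can still have ~t false, so O(~t) is not derivable.

No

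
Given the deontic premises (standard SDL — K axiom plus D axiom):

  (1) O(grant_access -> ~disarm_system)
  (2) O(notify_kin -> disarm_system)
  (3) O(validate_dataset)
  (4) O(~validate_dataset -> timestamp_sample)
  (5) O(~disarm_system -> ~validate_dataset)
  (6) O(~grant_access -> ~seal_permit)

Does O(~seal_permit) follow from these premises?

From premise 3 we have O(validate_dataset).
Premise 5, O(~disarm_system -> ~validate_dataset), contraposes to O(validate_dataset -> disarm_system); with O(validate_dataset) we get O(disarm_system).
Premise 1, O(grant_access -> ~disarm_system), contraposes to O(disarm_system -> ~grant_access); with O(disarm_system) we get O(~grant_access).
Premise 6 is O(~grant_access -> ~seal_permit); since O(~grant_access), deontic closure gives O(~seal_permit).
Premises 2, 4 do not contribute to this derivation.
So O(~seal_permit) follows.

Yes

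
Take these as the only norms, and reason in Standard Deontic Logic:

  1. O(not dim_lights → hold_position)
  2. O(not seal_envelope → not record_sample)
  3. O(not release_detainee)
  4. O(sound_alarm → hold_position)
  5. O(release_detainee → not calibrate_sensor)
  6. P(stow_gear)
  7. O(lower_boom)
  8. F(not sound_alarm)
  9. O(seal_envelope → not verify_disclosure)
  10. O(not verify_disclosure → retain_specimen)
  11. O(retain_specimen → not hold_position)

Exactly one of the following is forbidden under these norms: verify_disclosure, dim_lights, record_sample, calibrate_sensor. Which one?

record_sample

Premise 8, F(not sound_alarm), is equivalent to O(sound_alarm).
With premise 4, O(sound_alarm → hold_position), the K-axiom yields O(hold_position).
Premise 11 is O(retain_specimen → not hold_position); contrapositively O(hold_position → not retain_specimen). Since O(hold_position) holds, K gives O(not retain_specimen).
The contrapositive of premise 10 (O(not verify_disclosure → retain_specimen)) is O(not retain_specimen → verify_disclosure), and O(not retain_specimen) is already established, so O(verify_disclosure).
The contrapositive of premise 9 (O(seal_envelope → not verify_disclosure)) is O(verify_disclosure → not seal_envelope), and O(verify_disclosure) is already established, so O(not seal_envelope).
Applying K to premise 2 (O(not seal_envelope → not record_sample)) and O(not seal_envelope) yields O(not record_sample).
So O(not record_sample) holds, i.e. record_sample is forbidden. None of the other listed options is forbidden under the premises.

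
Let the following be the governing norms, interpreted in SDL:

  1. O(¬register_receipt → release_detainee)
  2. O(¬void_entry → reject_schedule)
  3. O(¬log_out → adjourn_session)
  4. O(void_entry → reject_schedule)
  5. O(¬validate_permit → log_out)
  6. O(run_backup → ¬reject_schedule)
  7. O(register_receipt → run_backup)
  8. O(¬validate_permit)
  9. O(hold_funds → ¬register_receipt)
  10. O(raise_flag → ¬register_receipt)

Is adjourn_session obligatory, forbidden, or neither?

Neither

Premise 3 is O(¬log_out → adjourn_session), but O(¬log_out) is not derivable from the premises, so it does not yield O(adjourn_session).
No premise or chain of K-axiom applications forces O(adjourn_session), and none forces O(¬adjourn_session). So adjourn_session is neither obligatory nor forbidden under these norms.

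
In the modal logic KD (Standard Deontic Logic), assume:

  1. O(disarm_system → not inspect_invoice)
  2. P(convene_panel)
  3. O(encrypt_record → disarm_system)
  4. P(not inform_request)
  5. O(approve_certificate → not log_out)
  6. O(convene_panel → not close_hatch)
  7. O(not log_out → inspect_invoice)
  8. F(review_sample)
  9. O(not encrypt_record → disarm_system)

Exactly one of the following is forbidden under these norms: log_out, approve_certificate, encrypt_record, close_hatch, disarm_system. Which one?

approve_certificate

Premises 9 and 3 cover both cases: O(not encrypt_record → disarm_system) and O(encrypt_record → disarm_system). Since not encrypt_record ∨ encrypt_record is a tautology, O(disarm_system) follows.
Applying K to premise 1 (O(disarm_system → not inspect_invoice)) and O(disarm_system) yields O(not inspect_invoice).
Premise 7, O(not log_out → inspect_invoice), contraposes to O(not inspect_invoice → log_out); with O(not inspect_invoice) we get O(log_out).
Premise 5, O(approve_certificate → not log_out), contraposes to O(log_out → not approve_certificate); with O(log_out) we get O(not approve_certificate).
So O(not approve_certificate) holds, i.e. approve_certificate is forbidden. None of the other listed options is forbidden under the premises.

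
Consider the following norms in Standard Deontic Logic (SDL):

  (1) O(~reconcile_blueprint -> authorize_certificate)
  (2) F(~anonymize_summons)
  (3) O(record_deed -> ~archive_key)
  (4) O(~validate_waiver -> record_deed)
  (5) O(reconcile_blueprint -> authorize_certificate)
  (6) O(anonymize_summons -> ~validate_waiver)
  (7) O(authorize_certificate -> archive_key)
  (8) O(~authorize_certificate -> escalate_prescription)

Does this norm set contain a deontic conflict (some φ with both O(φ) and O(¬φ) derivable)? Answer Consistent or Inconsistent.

Premises 1 and 5 cover both cases: O(~reconcile_blueprint -> authorize_certificate) and O(reconcile_blueprint -> authorize_certificate). Since ~reconcile_blueprint ∨ reconcile_blueprint is a tautology, O(authorize_certificate) follows.
Applying K to premise 7 (O(authorize_certificate -> archive_key)) and O(authorize_certificate) yields O(archive_key).
Premise 3, O(record_deed -> ~archive_key), contraposes to O(archive_key -> ~record_deed); with O(archive_key) we get O(~record_deed).
Premise 4, O(~validate_waiver -> record_deed), contraposes to O(~record_deed -> validate_waiver); with O(~record_deed) we get O(validate_waiver).
The contrapositive of premise 6 (O(anonymize_summons -> ~validate_waiver)) is O(validate_waiver -> ~anonymize_summons), and O(validate_waiver) is already established, so O(~anonymize_summons).
However, F(~anonymize_summons) at premise 2 amounts to O(anonymize_summons).
We now have both O(~anonymize_summons) and O(anonymize_summons) — anonymize_summons is simultaneously obligatory and forbidden, violating the D-axiom.

Inconsistent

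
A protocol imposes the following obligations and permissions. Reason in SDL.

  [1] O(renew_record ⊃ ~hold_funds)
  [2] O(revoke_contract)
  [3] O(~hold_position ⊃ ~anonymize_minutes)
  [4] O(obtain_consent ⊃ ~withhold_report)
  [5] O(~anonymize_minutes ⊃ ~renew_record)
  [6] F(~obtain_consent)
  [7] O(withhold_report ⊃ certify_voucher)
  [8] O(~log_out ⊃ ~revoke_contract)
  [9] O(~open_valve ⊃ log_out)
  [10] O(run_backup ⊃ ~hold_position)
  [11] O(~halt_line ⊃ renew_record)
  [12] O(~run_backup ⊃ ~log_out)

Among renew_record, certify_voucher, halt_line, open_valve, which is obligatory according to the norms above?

Premise 2 gives O(revoke_contract).
The contrapositive of premise 8 (O(~log_out ⊃ ~revoke_contract)) is O(revoke_contract ⊃ log_out), and O(revoke_contract) is already established, so O(log_out).
The contrapositive of premise 12 (O(~run_backup ⊃ ~log_out)) is O(log_out ⊃ run_backup), and O(log_out) is already established, so O(run_backup).
With premise 10, O(run_backup ⊃ ~hold_position), the K-axiom yields O(~hold_position).
Premise 3 is O(~hold_position ⊃ ~anonymize_minutes); since O(~hold_position), deontic closure gives O(~anonymize_minutes).
Premise 5 is O(~anonymize_minutes ⊃ ~renew_record); since O(~anonymize_minutes), deontic closure gives O(~renew_record).
The contrapositive of premise 11 (O(~halt_line ⊃ renew_record)) is O(~renew_record ⊃ halt_line), and O(~renew_record) is already established, so O(halt_line).
So O(halt_line) holds — halt_line is obligatory. None of the other listed options is made obligatory by any chain of premises.

halt_line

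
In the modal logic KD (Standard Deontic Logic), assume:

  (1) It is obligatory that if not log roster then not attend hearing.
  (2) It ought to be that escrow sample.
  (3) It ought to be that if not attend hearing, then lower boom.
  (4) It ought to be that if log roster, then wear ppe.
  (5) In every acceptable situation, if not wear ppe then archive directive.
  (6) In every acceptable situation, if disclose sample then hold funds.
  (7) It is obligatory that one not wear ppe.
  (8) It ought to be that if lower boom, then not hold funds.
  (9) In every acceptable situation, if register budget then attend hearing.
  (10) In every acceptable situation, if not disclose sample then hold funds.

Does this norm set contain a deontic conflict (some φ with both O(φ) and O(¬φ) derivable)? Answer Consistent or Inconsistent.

Premises 6 and 10 cover both cases: O(disclose_sample → hold_funds) and O(¬disclose_sample → hold_funds). Since disclose_sample ∨ ¬disclose_sample is a tautology, O(hold_funds) follows.
The contrapositive of premise 8 (O(lower_boom → ¬hold_funds)) is O(hold_funds → ¬lower_boom), and O(hold_funds) is already established, so O(¬lower_boom).
The contrapositive of premise 3 (O(¬attend_hearing → lower_boom)) is O(¬lower_boom → attend_hearing), and O(¬lower_boom) is already established, so O(attend_hearing).
The contrapositive of premise 1 (O(¬log_roster → ¬attend_hearing)) is O(attend_hearing → log_roster), and O(attend_hearing) is already established, so O(log_roster).
With premise 4, O(log_roster → wear_ppe), the K-axiom yields O(wear_ppe).
Yet premise 7 states O(¬wear_ppe).
We now have both O(wear_ppe) and O(¬wear_ppe) — wear_ppe is simultaneously obligatory and forbidden, violating the D-axiom.

Inconsistent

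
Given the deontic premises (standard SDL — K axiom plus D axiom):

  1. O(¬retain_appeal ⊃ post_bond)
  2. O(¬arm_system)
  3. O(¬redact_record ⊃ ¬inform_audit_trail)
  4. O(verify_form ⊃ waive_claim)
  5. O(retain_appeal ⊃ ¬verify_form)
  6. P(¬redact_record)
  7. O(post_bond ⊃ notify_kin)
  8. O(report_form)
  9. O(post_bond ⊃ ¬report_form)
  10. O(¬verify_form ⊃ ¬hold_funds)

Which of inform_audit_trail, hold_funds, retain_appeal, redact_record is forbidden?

hold_funds

Premise 8 gives O(report_form).
Premise 9 is O(post_bond ⊃ ¬report_form); contrapositively O(report_form ⊃ ¬post_bond). Since O(report_form) holds, K gives O(¬post_bond).
Premise 1, O(¬retain_appeal ⊃ post_bond), contraposes to O(¬post_bond ⊃ retain_appeal); with O(¬post_bond) we get O(retain_appeal).
Applying K to premise 5 (O(retain_appeal ⊃ ¬verify_form)) and O(retain_appeal) yields O(¬verify_form).
From O(¬verify_form) and premise 10, O(¬verify_form ⊃ ¬hold_funds), we obtain O(¬hold_funds).
So O(¬hold_funds) holds, i.e. hold_funds is forbidden. None of the other listed options is forbidden under the premises.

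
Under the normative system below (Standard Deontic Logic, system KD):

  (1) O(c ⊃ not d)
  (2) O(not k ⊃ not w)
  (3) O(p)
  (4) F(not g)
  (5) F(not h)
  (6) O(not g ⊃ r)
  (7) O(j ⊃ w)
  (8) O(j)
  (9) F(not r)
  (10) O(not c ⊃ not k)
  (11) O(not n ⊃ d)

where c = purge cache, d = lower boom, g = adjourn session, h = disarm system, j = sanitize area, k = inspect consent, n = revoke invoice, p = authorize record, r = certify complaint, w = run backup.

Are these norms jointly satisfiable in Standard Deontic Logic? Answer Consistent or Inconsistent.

Consistent

Premise 6 is O(not g ⊃ r); even if O(r) held, inferring O(not g) would be affirming the consequent — invalid.
So O(not g) is not derivable, and the apparent clash with O(g) does not arise.
A world satisfying every obligation exists (e.g. c=true, d=false, g=true, h=true, j=true, k=true, n=true, p=true, r=true, w=true); no atom is both obligatory and forbidden, so the set is consistent.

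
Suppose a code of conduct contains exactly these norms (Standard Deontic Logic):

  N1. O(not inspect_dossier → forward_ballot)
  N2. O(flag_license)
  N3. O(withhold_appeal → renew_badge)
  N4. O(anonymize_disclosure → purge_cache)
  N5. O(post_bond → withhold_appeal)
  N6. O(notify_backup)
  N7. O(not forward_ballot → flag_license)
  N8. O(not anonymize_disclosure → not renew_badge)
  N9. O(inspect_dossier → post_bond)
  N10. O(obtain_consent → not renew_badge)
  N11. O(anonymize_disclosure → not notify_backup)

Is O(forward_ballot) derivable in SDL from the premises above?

Premise 6 gives O(notify_backup).
The contrapositive of premise 11 (O(anonymize_disclosure → not notify_backup)) is O(notify_backup → not anonymize_disclosure), and O(notify_backup) is already established, so O(not anonymize_disclosure).
Applying K to premise 8 (O(not anonymize_disclosure → not renew_badge)) and O(not anonymize_disclosure) yields O(not renew_badge).
Premise 3, O(withhold_appeal → renew_badge), contraposes to O(not renew_badge → not withhold_appeal); with O(not renew_badge) we get O(not withhold_appeal).
The contrapositive of premise 5 (O(post_bond → withhold_appeal)) is O(not withhold_appeal → not post_bond), and O(not withhold_appeal) is already established, so O(not post_bond).
Premise 9, O(inspect_dossier → post_bond), contraposes to O(not post_bond → not inspect_dossier); with O(not post_bond) we get O(not inspect_dossier).
Premise 1 is O(not inspect_dossier → forward_ballot); since O(not inspect_dossier), deontic closure gives O(forward_ballot).
Premises 2, 4, 7, 10 do not contribute to this derivation.
So O(forward_ballot) follows.

Yes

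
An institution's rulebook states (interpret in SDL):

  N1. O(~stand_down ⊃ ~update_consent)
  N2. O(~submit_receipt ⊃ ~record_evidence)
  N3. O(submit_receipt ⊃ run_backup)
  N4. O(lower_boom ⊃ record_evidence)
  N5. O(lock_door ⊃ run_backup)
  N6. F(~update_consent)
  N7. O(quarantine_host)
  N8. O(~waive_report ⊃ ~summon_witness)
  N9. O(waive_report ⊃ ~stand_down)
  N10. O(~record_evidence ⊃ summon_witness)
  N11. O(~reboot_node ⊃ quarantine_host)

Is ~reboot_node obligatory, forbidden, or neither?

Neither

Premise 11 is O(~reboot_node ⊃ quarantine_host); even if O(quarantine_host) held, inferring O(~reboot_node) would be affirming the consequent — invalid.
No premise or chain of K-axiom applications forces O(~reboot_node), and none forces O(reboot_node). So ~reboot_node is neither obligatory nor forbidden under these norms.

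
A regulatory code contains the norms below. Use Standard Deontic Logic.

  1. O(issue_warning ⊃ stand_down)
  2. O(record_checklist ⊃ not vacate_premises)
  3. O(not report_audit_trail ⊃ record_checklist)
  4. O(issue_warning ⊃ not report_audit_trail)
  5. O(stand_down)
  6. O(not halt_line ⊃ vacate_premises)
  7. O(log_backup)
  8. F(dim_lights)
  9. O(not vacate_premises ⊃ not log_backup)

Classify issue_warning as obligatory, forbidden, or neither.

Premise 7 gives O(log_backup).
The contrapositive of premise 9 (O(not vacate_premises ⊃ not log_backup)) is O(log_backup ⊃ vacate_premises), and O(log_backup) is already established, so O(vacate_premises).
The contrapositive of premise 2 (O(record_checklist ⊃ not vacate_premises)) is O(vacate_premises ⊃ not record_checklist), and O(vacate_premises) is already established, so O(not record_checklist).
Premise 3, O(not report_audit_trail ⊃ record_checklist), contraposes to O(not record_checklist ⊃ report_audit_trail); with O(not record_checklist) we get O(report_audit_trail).
Premise 4 is O(issue_warning ⊃ not report_audit_trail); contrapositively O(report_audit_trail ⊃ not issue_warning). Since O(report_audit_trail) holds, K gives O(not issue_warning).
Premises 1, 5, 6, 8 do not contribute to this derivation.
Thus O(not issue_warning), which is F(issue_warning): issue_warning is forbidden.

Forbidden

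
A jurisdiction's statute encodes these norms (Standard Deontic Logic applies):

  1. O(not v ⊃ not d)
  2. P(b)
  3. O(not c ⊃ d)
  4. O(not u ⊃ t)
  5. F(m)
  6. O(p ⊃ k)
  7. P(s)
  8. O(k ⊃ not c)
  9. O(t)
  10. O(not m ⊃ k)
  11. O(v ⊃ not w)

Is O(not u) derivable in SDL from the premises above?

No

Premise 4 is O(not u ⊃ t); even if O(t) held, inferring O(not u) would be affirming the consequent — invalid.
No other premise forces O(not u). An ideal world satisfying every premise can still have not u false, so O(not u) is not derivable.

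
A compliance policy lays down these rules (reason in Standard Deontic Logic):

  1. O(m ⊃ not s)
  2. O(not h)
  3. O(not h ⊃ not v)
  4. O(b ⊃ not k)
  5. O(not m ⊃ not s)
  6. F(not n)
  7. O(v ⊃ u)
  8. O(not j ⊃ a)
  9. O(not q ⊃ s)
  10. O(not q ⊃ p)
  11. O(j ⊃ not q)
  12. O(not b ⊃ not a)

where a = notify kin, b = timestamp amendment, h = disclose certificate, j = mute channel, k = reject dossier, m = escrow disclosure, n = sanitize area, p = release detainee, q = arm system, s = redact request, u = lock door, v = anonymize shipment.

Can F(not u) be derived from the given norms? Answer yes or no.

No

Premise 7 is O(v ⊃ u), but O(v) is not derivable from the premises, so it does not yield O(u).
No other premise forces O(u). An ideal world satisfying every premise can still have not u true, so F(not u) is not derivable.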